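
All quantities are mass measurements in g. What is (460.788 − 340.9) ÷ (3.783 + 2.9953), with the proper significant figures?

17.69

460.788 − 340.9 = 119.888, limited to 1 d.p. → 4 s.f.; 3.783 + 2.9953 = 6.7783, limited to 3 d.p. → 4 s.f.
Carrying full precision, 119.888 ÷ 6.7783 = 17.6870306714…; keep min(4, 4) = 4 s.f.
Rounded to 4 significant figures: 17.69.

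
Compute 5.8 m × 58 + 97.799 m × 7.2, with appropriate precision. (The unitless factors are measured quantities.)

5.8 × 58 = 336.4 → 3.4 × 10^2 m (2 s.f., last digit at the 10^1 place).
97.799 × 7.2 = 704.1528 → 7.0 × 10^2 m (2 s.f., last digit at the 10^1 place).
Sum: 1040.5528 m; keep the coarser place, 10^1.
Result: 1.04 × 10^3 m.

1.04 × 10^3 m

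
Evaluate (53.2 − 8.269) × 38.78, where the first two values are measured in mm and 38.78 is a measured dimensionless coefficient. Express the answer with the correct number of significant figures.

1.74 × 10³ mm

53.2 mm − 8.269 mm = 44.931 mm; the difference is limited to 1 decimal place (3 s.f.).
Carrying full precision, 44.931 × 38.78 = 1742.42418 mm; 38.78 has 4 s.f., so the result keeps min(3, 4) = 3 s.f.
Rounded to 3 significant figures: 1.74 × 10³ mm.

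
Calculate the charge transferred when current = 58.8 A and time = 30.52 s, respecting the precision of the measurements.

1.79 × 10³ C

charge transferred = 58.8 A × 30.52 s = 1794.576 C.
58.8 has 3 significant figures; 30.52 has 4.
Division/multiplication keeps the fewest: 3 significant figures.
Rounded: 1.79 × 10³ C.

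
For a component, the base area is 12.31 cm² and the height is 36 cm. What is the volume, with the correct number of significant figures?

volume = 12.31 cm² × 36 cm = 443.16 cm³.
12.31 has 4 significant figures; 36 has 2.
Division/multiplication keeps the fewest: 2 significant figures.
Rounded: 4.4 × 10² cm³.

4.4 × 10² cm³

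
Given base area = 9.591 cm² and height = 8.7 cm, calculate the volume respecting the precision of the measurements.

volume = 9.591 cm² × 8.7 cm = 83.4417 cm³.
9.591 has 4 significant figures; 8.7 has 2.
Division/multiplication keeps the fewest: 2 significant figures.
Rounded: 83 cm³.

83 cm³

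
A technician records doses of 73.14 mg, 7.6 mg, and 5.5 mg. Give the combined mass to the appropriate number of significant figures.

86.2 mg

73.14 mg + 7.6 mg + 5.5 mg = 86.24 mg.
Addition/subtraction keeps the fewest decimal places: 73.14 → 2 decimal places, 7.6 → 1 decimal place, 5.5 → 1 decimal place; limit is 1.
Rounded to 1 decimal place: 86.2 mg.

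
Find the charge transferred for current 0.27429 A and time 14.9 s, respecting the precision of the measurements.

4.09 C

charge transferred = 0.27429 A × 14.9 s = 4.086921 C.
0.27429 has 5 significant figures; 14.9 has 3.
Division/multiplication keeps the fewest: 3 significant figures.
Rounded: 4.09 C.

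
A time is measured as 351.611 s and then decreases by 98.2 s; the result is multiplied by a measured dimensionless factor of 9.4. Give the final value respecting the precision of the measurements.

351.611 s − 98.2 s = 253.411 s; the difference is limited to 1 decimal place (4 s.f.).
Carrying full precision, 253.411 × 9.4 = 2382.0634 s; 9.4 has 2 s.f., so the result keeps min(4, 2) = 2 s.f.
Rounded to 2 significant figures: 2.4 × 10^3 s.

2.4 × 10^3 s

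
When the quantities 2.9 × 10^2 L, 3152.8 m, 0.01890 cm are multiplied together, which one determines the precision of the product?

2.9 × 10^2 L → 2 s.f.; 3152.8 m → 5 s.f.; 0.01890 cm → 4 s.f.
The fewest is 2 significant figures, from 2.9 × 10^2 L.

2.9 × 10^2 L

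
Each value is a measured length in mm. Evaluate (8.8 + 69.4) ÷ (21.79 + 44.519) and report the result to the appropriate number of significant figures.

1.18

8.8 + 69.4 = 78.2, limited to 1 d.p. → 3 s.f.; 21.79 + 44.519 = 66.309, limited to 2 d.p. → 4 s.f.
Carrying full precision, 78.2 ÷ 66.309 = 1.17932708984…; keep min(3, 4) = 3 s.f.
Rounded to 3 significant figures: 1.18.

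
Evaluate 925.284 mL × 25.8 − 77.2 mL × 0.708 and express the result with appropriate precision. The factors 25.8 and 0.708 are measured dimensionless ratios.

2.38 × 10⁴ mL

925.284 × 25.8 = 23872.3272 → 2.39 × 10⁴ mL (3 s.f., last digit at the 10^2 place).
77.2 × 0.708 = 54.6576 → 54.7 mL (3 s.f., last digit at the 10^-1 place).
Difference: 23817.6696 mL; keep the coarser place, 10^2.
Result: 2.38 × 10⁴ mL.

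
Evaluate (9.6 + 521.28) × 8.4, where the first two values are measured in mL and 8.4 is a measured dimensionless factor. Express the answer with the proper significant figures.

9.6 mL + 521.28 mL = 530.88 mL; the sum is limited to 1 decimal place (4 s.f.).
Carrying full precision, 530.88 × 8.4 = 4459.392 mL; 8.4 has 2 s.f., so the result keeps min(4, 2) = 2 s.f.
Rounded to 2 significant figures: 4.5 × 10^3 mL.

4.5 × 10^3 mL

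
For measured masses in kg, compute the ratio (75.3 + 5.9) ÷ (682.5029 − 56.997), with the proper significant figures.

75.3 + 5.9 = 81.2, limited to 1 d.p. → 3 s.f.; 682.5029 − 56.997 = 625.5059, limited to 3 d.p. → 6 s.f.
Carrying full precision, 81.2 ÷ 625.5059 = 0.129814922609…; keep min(3, 6) = 3 s.f.
Rounded to 3 significant figures: 0.130.

0.130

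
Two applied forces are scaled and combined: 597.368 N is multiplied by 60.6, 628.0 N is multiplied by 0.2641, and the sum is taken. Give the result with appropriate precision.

3.64 × 10^4 N

597.368 × 60.6 = 36200.5008 → 3.62 × 10^4 N (3 s.f., last digit at the 10^2 place).
628.0 × 0.2641 = 165.8548 → 165.9 N (4 s.f., last digit at the 10^-1 place).
Sum: 36366.3556 N; keep the coarser place, 10^2.
Result: 3.64 × 10^4 N.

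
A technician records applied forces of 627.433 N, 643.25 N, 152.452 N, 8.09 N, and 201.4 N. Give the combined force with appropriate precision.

1.6326 × 10³ N

627.433 N + 643.25 N + 152.452 N + 8.09 N + 201.4 N = 1632.625 N.
Addition/subtraction keeps the fewest decimal places: 627.433 → 3 decimal places, 643.25 → 2 decimal places, 152.452 → 3 decimal places, 8.09 → 2 decimal places, 201.4 → 1 decimal place; limit is 1.
Rounded to 1 decimal place: 1.6326 × 10³ N.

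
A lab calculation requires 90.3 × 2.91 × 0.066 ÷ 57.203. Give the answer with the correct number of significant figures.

90.3 × 2.91 × 0.066 ÷ 57.203 = 0.303183714141…
Multiplication/division keeps the fewest significant figures: 90.3 → 3 s.f., 2.91 → 3 s.f., 0.066 → 2 s.f., 57.203 → 5 s.f.; limit is 2.
Rounded to 2 significant figures: 0.30.

0.30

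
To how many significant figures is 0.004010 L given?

4

0.004010: leading zeros are not significant; trailing zeros after a decimal point are significant; zeros between nonzero digits are significant.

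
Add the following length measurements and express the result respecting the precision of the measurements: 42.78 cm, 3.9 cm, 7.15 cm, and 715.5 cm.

769.3 cm

42.78 cm + 3.9 cm + 7.15 cm + 715.5 cm = 769.33 cm.
Addition/subtraction keeps the fewest decimal places: 42.78 → 2 decimal places, 3.9 → 1 decimal place, 7.15 → 2 decimal places, 715.5 → 1 decimal place; limit is 1.
Rounded to 1 decimal place: 769.3 cm.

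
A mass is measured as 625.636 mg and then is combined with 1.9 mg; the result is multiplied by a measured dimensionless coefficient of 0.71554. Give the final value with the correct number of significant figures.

449.0 mg

625.636 mg + 1.9 mg = 627.536 mg; the sum is limited to 1 decimal place (4 s.f.).
Carrying full precision, 627.536 × 0.71554 = 449.02710944 mg; 0.71554 has 5 s.f., so the result keeps min(4, 5) = 4 s.f.
Rounded to 4 significant figures: 449.0 mg.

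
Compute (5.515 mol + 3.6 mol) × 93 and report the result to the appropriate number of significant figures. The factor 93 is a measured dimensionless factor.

5.515 mol + 3.6 mol = 9.115 mol; the sum is limited to 1 decimal place (2 s.f.).
Carrying full precision, 9.115 × 93 = 847.695 mol; 93 has 2 s.f., so the result keeps min(2, 2) = 2 s.f.
Rounded to 2 significant figures: 8.5 × 10^2 mol.

8.5 × 10^2 mol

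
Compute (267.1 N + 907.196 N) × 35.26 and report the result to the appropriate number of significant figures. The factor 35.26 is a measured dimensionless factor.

267.1 N + 907.196 N = 1174.296 N; the sum is limited to 1 decimal place (5 s.f.).
Carrying full precision, 1174.296 × 35.26 = 41405.67696 N; 35.26 has 4 s.f., so the result keeps min(5, 4) = 4 s.f.
Rounded to 4 significant figures: 4.141 × 10^4 N.

4.141 × 10^4 N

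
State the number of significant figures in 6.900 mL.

6.900: trailing zeros after a decimal point are significant.

4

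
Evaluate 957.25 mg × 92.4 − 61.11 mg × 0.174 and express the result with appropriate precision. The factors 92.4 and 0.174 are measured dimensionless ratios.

8.84 × 10^4 mg

957.25 × 92.4 = 88449.9 → 8.84 × 10^4 mg (3 s.f., last digit at the 10^2 place).
61.11 × 0.174 = 10.63314 → 10.6 mg (3 s.f., last digit at the 10^-1 place).
Difference: 88439.26686 mg; keep the coarser place, 10^2.
Result: 8.84 × 10^4 mg.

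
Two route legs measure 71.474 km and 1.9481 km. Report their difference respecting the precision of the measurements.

69.526 km

71.474 km − 1.9481 km = 69.5259 km.
Addition/subtraction keeps the fewest decimal places: 71.474 → 3 decimal places, 1.9481 → 4 decimal places; limit is 3.
Rounded to 3 decimal places: 69.526 km.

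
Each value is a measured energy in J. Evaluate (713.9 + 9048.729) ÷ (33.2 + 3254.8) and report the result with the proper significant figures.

2.9692

713.9 + 9048.729 = 9762.629, limited to 1 d.p. → 5 s.f.; 33.2 + 3254.8 = 3288.0, limited to 1 d.p. → 5 s.f.
Carrying full precision, 9762.629 ÷ 3288.0 = 2.96916940389…; keep min(5, 5) = 5 s.f.
Rounded to 5 significant figures: 2.9692.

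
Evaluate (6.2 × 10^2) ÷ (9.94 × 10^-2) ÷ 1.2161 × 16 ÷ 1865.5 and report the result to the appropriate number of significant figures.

44

(6.2 × 10^2) ÷ (9.94 × 10^-2) ÷ 1.2161 × 16 ÷ 1865.5 = 43.9906871543…
Multiplication/division keeps the fewest significant figures: 6.2 × 10^2 → 2 s.f., 9.94 × 10^-2 → 3 s.f., 1.2161 → 5 s.f., 16 → 2 s.f., 1865.5 → 5 s.f.; limit is 2.
Rounded to 2 significant figures: 44.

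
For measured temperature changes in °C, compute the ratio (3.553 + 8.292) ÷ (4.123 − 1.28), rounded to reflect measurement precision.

3.553 + 8.292 = 11.845, limited to 3 d.p. → 5 s.f.; 4.123 − 1.28 = 2.843, limited to 2 d.p. → 3 s.f.
Carrying full precision, 11.845 ÷ 2.843 = 4.16637354907…; keep min(5, 3) = 3 s.f.
Rounded to 3 significant figures: 4.17.

4.17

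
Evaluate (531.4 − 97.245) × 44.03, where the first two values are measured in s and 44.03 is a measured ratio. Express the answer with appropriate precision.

1.912 × 10⁴ s

531.4 s − 97.245 s = 434.155 s; the difference is limited to 1 decimal place (4 s.f.).
Carrying full precision, 434.155 × 44.03 = 19115.84465 s; 44.03 has 4 s.f., so the result keeps min(4, 4) = 4 s.f.
Rounded to 4 significant figures: 1.912 × 10⁴ s.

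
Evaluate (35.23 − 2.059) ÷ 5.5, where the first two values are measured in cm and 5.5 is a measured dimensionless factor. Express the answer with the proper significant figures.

35.23 cm − 2.059 cm = 33.171 cm; the difference is limited to 2 decimal places (4 s.f.).
Carrying full precision, 33.171 ÷ 5.5 = 6.03109090909… cm; 5.5 has 2 s.f., so the result keeps min(4, 2) = 2 s.f.
Rounded to 2 significant figures: 6.0 cm.

6.0 cm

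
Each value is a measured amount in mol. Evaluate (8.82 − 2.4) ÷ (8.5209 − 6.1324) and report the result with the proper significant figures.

8.82 − 2.4 = 6.42, limited to 1 d.p. → 2 s.f.; 8.5209 − 6.1324 = 2.3885, limited to 4 d.p. → 5 s.f.
Carrying full precision, 6.42 ÷ 2.3885 = 2.68787942223…; keep min(2, 5) = 2 s.f.
Rounded to 2 significant figures: 2.7.

2.7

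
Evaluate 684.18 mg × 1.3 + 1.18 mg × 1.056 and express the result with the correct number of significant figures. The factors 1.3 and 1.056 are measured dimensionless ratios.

8.9 × 10^2 mg

684.18 × 1.3 = 889.434 → 8.9 × 10^2 mg (2 s.f., last digit at the 10^1 place).
1.18 × 1.056 = 1.24608 → 1.25 mg (3 s.f., last digit at the 10^-2 place).
Sum: 890.68008 mg; keep the coarser place, 10^1.
Result: 8.9 × 10^2 mg.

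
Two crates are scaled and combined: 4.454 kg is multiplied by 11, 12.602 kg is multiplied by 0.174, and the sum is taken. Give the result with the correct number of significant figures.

4.454 × 11 = 48.994 → 49 kg (2 s.f., last digit at the 10^0 place).
12.602 × 0.174 = 2.192748 → 2.19 kg (3 s.f., last digit at the 10^-2 place).
Sum: 51.186748 kg; keep the coarser place, 10^0.
Result: 51 kg.

51 kg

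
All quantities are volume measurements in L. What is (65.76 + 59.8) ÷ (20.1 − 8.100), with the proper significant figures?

65.76 + 59.8 = 125.56, limited to 1 d.p. → 4 s.f.; 20.1 − 8.100 = 12.000, limited to 1 d.p. → 3 s.f.
Carrying full precision, 125.56 ÷ 12.000 = 10.4633333333…; keep min(4, 3) = 3 s.f.
Rounded to 3 significant figures: 10.5.

10.5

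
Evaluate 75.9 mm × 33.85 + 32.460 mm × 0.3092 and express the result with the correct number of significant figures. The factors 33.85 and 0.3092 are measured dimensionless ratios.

2.58 × 10^3 mm

75.9 × 33.85 = 2569.215 → 2.57 × 10^3 mm (3 s.f., last digit at the 10^1 place).
32.460 × 0.3092 = 10.036632 → 10.04 mm (4 s.f., last digit at the 10^-2 place).
Sum: 2579.251632 mm; keep the coarser place, 10^1.
Result: 2.58 × 10^3 mm.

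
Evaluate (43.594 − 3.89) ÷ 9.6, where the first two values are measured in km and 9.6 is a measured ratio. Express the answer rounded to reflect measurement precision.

43.594 km − 3.89 km = 39.704 km; the difference is limited to 2 decimal places (4 s.f.).
Carrying full precision, 39.704 ÷ 9.6 = 4.13583333333… km; 9.6 has 2 s.f., so the result keeps min(4, 2) = 2 s.f.
Rounded to 2 significant figures: 4.1 km.

4.1 km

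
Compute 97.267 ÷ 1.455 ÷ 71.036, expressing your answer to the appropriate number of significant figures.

9.411 × 10⁻¹

97.267 ÷ 1.455 ÷ 71.036 = 0.941074551232…
Multiplication/division keeps the fewest significant figures: 97.267 → 5 s.f., 1.455 → 4 s.f., 71.036 → 5 s.f.; limit is 4.
Rounded to 4 significant figures: 9.411 × 10⁻¹.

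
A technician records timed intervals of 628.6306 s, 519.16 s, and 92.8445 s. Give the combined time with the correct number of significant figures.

628.6306 s + 519.16 s + 92.8445 s = 1240.6351 s.
Addition/subtraction keeps the fewest decimal places: 628.6306 → 4 decimal places, 519.16 → 2 decimal places, 92.8445 → 4 decimal places; limit is 2.
Rounded to 2 decimal places: 1240.64 s.

1240.64 s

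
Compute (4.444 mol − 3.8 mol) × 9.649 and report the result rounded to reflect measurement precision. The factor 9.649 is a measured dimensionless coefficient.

4.444 mol − 3.8 mol = 0.644 mol; the difference is limited to 1 decimal place (1 s.f.).
Carrying full precision, 0.644 × 9.649 = 6.213956 mol; 9.649 has 4 s.f., so the result keeps min(1, 4) = 1 s.f.
Rounded to 1 significant figure: 6 mol.

6 mol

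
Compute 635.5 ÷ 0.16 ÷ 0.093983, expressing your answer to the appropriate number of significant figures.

4.2 × 10^4

635.5 ÷ 0.16 ÷ 0.093983 = 42261.6324229…
Multiplication/division keeps the fewest significant figures: 635.5 → 4 s.f., 0.16 → 2 s.f., 0.093983 → 5 s.f.; limit is 2.
Rounded to 2 significant figures: 4.2 × 10^4.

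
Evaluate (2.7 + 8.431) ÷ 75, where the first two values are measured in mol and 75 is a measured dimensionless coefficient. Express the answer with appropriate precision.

0.15 mol

2.7 mol + 8.431 mol = 11.131 mol; the sum is limited to 1 decimal place (3 s.f.).
Carrying full precision, 11.131 ÷ 75 = 0.148413333333… mol; 75 has 2 s.f., so the result keeps min(3, 2) = 2 s.f.
Rounded to 2 significant figures: 0.15 mol.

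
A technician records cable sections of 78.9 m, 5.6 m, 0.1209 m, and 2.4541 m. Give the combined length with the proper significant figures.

78.9 m + 5.6 m + 0.1209 m + 2.4541 m = 87.0750 m.
Addition/subtraction keeps the fewest decimal places: 78.9 → 1 decimal place, 5.6 → 1 decimal place, 0.1209 → 4 decimal places, 2.4541 → 4 decimal places; limit is 1.
Rounded to 1 decimal place: 87.1 m.

87.1 m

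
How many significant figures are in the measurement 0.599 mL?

0.599: leading zeros are not significant.

3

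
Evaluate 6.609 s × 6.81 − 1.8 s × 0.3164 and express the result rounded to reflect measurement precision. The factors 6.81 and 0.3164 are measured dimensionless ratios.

44.4 s

6.609 × 6.81 = 45.00729 → 45.0 s (3 s.f., last digit at the 10^-1 place).
1.8 × 0.3164 = 0.56952 → 0.57 s (2 s.f., last digit at the 10^-2 place).
Difference: 44.43777 s; keep the coarser place, 10^-1.
Result: 44.4 s.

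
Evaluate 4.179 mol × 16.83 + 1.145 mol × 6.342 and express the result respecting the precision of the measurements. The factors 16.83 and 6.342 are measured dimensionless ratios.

4.179 × 16.83 = 70.33257 → 70.33 mol (4 s.f., last digit at the 10^-2 place).
1.145 × 6.342 = 7.26159 → 7.262 mol (4 s.f., last digit at the 10^-3 place).
Sum: 77.59416 mol; keep the coarser place, 10^-2.
Result: 77.59 mol.

77.59 mol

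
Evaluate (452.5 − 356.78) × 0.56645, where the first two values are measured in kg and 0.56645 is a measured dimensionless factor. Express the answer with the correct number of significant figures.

452.5 kg − 356.78 kg = 95.72 kg; the difference is limited to 1 decimal place (3 s.f.).
Carrying full precision, 95.72 × 0.56645 = 54.220594 kg; 0.56645 has 5 s.f., so the result keeps min(3, 5) = 3 s.f.
Rounded to 3 significant figures: 54.2 kg.

54.2 kg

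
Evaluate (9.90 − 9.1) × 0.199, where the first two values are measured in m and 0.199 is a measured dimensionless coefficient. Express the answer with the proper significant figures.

0.2 m

9.90 m − 9.1 m = 0.80 m; the difference is limited to 1 decimal place (1 s.f.).
Carrying full precision, 0.80 × 0.199 = 0.1592 m; 0.199 has 3 s.f., so the result keeps min(1, 3) = 1 s.f.
Rounded to 1 significant figure: 0.2 m.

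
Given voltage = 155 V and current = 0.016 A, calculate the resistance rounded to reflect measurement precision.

9.7 × 10^3 Ω

resistance = 155 V ÷ 0.016 A = 9687.5 Ω.
155 has 3 significant figures; 0.016 has 2.
Division/multiplication keeps the fewest: 2 significant figures.
Rounded: 9.7 × 10^3 Ω.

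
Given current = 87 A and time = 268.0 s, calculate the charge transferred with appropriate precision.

charge transferred = 87 A × 268.0 s = 23316 C.
87 has 2 significant figures; 268.0 has 4.
Division/multiplication keeps the fewest: 2 significant figures.
Rounded: 2.3 × 10^4 C.

2.3 × 10^4 C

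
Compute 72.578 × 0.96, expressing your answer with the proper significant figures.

72.578 × 0.96 = 69.67488
Multiplication/division keeps the fewest significant figures: 72.578 → 5 s.f., 0.96 → 2 s.f.; limit is 2.
Rounded to 2 significant figures: 70.

70.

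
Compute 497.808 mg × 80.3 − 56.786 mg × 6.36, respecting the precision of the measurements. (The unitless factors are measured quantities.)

497.808 × 80.3 = 39973.9824 → 4.00 × 10⁴ mg (3 s.f., last digit at the 10^2 place).
56.786 × 6.36 = 361.15896 → 361 mg (3 s.f., last digit at the 10^0 place).
Difference: 39612.82344 mg; keep the coarser place, 10^2.
Result: 3.96 × 10⁴ mg.

3.96 × 10⁴ mg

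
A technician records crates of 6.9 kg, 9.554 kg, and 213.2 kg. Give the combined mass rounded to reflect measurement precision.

6.9 kg + 9.554 kg + 213.2 kg = 229.654 kg.
Addition/subtraction keeps the fewest decimal places: 6.9 → 1 decimal place, 9.554 → 3 decimal places, 213.2 → 1 decimal place; limit is 1.
Rounded to 1 decimal place: 229.7 kg.

229.7 kg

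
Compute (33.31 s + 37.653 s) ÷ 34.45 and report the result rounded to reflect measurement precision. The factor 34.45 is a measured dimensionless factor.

2.060 s

33.31 s + 37.653 s = 70.963 s; the sum is limited to 2 decimal places (4 s.f.).
Carrying full precision, 70.963 ÷ 34.45 = 2.0598838897… s; 34.45 has 4 s.f., so the result keeps min(4, 4) = 4 s.f.
Rounded to 4 significant figures: 2.060 s.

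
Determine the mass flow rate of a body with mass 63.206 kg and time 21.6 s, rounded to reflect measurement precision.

2.93 kg/s

mass flow rate = 63.206 kg ÷ 21.6 s = 2.9262037037… kg/s.
63.206 has 5 significant figures; 21.6 has 3.
Division/multiplication keeps the fewest: 3 significant figures.
Rounded: 2.93 kg/s.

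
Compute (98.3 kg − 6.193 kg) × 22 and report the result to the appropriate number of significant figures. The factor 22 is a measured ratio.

98.3 kg − 6.193 kg = 92.107 kg; the difference is limited to 1 decimal place (3 s.f.).
Carrying full precision, 92.107 × 22 = 2026.354 kg; 22 has 2 s.f., so the result keeps min(3, 2) = 2 s.f.
Rounded to 2 significant figures: 2.0 × 10³ kg.

2.0 × 10³ kg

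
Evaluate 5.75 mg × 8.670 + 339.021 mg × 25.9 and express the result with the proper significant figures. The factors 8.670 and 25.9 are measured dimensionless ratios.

5.75 × 8.670 = 49.8525 → 49.9 mg (3 s.f., last digit at the 10^-1 place).
339.021 × 25.9 = 8780.6439 → 8.78 × 10³ mg (3 s.f., last digit at the 10^1 place).
Sum: 8830.4964 mg; keep the coarser place, 10^1.
Result: 8.83 × 10³ mg.

8.83 × 10³ mg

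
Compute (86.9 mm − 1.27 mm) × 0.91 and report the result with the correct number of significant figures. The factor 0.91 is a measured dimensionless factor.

78 mm

86.9 mm − 1.27 mm = 85.63 mm; the difference is limited to 1 decimal place (3 s.f.).
Carrying full precision, 85.63 × 0.91 = 77.9233 mm; 0.91 has 2 s.f., so the result keeps min(3, 2) = 2 s.f.
Rounded to 2 significant figures: 78 mm.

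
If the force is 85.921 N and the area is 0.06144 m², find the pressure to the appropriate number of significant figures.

pressure = 85.921 N ÷ 0.06144 m² = 1398.45377604… Pa.
85.921 has 5 significant figures; 0.06144 has 4.
Division/multiplication keeps the fewest: 4 significant figures.
Rounded: 1398 Pa.

1398 Pa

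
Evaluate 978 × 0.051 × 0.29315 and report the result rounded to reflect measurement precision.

978 × 0.051 × 0.29315 = 14.6217357
Multiplication/division keeps the fewest significant figures: 978 → 3 s.f., 0.051 → 2 s.f., 0.29315 → 5 s.f.; limit is 2.
Rounded to 2 significant figures: 15.

15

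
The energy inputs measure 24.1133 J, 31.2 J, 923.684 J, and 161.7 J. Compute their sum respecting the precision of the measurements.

24.1133 J + 31.2 J + 923.684 J + 161.7 J = 1140.6973 J.
Addition/subtraction keeps the fewest decimal places: 24.1133 → 4 decimal places, 31.2 → 1 decimal place, 923.684 → 3 decimal places, 161.7 → 1 decimal place; limit is 1.
Rounded to 1 decimal place: 1140.7 J.

1140.7 J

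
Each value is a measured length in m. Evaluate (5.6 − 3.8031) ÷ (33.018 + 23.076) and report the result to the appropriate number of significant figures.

5.6 − 3.8031 = 1.7969, limited to 1 d.p. → 2 s.f.; 33.018 + 23.076 = 56.094, limited to 3 d.p. → 5 s.f.
Carrying full precision, 1.7969 ÷ 56.094 = 0.0320337290976…; keep min(2, 5) = 2 s.f.
Rounded to 2 significant figures: 0.032.

0.032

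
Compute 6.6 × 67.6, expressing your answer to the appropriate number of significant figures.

4.5 × 10²

6.6 × 67.6 = 446.16
Multiplication/division keeps the fewest significant figures: 6.6 → 2 s.f., 67.6 → 3 s.f.; limit is 2.
Rounded to 2 significant figures: 4.5 × 10².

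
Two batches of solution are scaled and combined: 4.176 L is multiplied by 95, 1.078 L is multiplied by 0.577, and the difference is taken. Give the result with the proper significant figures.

4.176 × 95 = 396.72 → 4.0 × 10² L (2 s.f., last digit at the 10^1 place).
1.078 × 0.577 = 0.622006 → 0.622 L (3 s.f., last digit at the 10^-3 place).
Difference: 396.097994 L; keep the coarser place, 10^1.
Result: 4.0 × 10² L.

4.0 × 10² L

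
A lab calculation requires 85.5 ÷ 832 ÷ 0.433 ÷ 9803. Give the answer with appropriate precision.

2.42 × 10⁻⁵

85.5 ÷ 832 ÷ 0.433 ÷ 9803 = 0.0000242100613205…
Multiplication/division keeps the fewest significant figures: 85.5 → 3 s.f., 832 → 3 s.f., 0.433 → 3 s.f., 9803 → 4 s.f.; limit is 3.
Rounded to 3 significant figures: 2.42 × 10⁻⁵.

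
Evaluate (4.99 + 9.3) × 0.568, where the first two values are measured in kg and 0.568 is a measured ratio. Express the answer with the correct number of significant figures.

8.12 kg

4.99 kg + 9.3 kg = 14.29 kg; the sum is limited to 1 decimal place (3 s.f.).
Carrying full precision, 14.29 × 0.568 = 8.11672 kg; 0.568 has 3 s.f., so the result keeps min(3, 3) = 3 s.f.
Rounded to 3 significant figures: 8.12 kg.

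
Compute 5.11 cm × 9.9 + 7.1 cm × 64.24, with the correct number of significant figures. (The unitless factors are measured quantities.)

5.11 × 9.9 = 50.589 → 51 cm (2 s.f., last digit at the 10^0 place).
7.1 × 64.24 = 456.104 → 4.6 × 10² cm (2 s.f., last digit at the 10^1 place).
Sum: 506.693 cm; keep the coarser place, 10^1.
Result: 5.1 × 10² cm.

5.1 × 10² cm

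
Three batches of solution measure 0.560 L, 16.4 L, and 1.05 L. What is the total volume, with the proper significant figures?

18.0 L

0.560 L + 16.4 L + 1.05 L = 18.010 L.
Addition/subtraction keeps the fewest decimal places: 0.560 → 3 decimal places, 16.4 → 1 decimal place, 1.05 → 2 decimal places; limit is 1.
Rounded to 1 decimal place: 18.0 L.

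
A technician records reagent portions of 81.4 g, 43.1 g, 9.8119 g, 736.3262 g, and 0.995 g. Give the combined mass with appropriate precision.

8.716 × 10^2 g

81.4 g + 43.1 g + 9.8119 g + 736.3262 g + 0.995 g = 871.6331 g.
Addition/subtraction keeps the fewest decimal places: 81.4 → 1 decimal place, 43.1 → 1 decimal place, 9.8119 → 4 decimal places, 736.3262 → 4 decimal places, 0.995 → 3 decimal places; limit is 1.
Rounded to 1 decimal place: 8.716 × 10^2 g.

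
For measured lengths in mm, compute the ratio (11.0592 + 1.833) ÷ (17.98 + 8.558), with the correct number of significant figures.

11.0592 + 1.833 = 12.8922, limited to 3 d.p. → 5 s.f.; 17.98 + 8.558 = 26.538, limited to 2 d.p. → 4 s.f.
Carrying full precision, 12.8922 ÷ 26.538 = 0.4858014922…; keep min(5, 4) = 4 s.f.
Rounded to 4 significant figures: 0.4858.

0.4858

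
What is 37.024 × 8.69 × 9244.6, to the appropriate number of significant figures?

37.024 × 8.69 × 9244.6 = 2974344.29178…
Multiplication/division keeps the fewest significant figures: 37.024 → 5 s.f., 8.69 → 3 s.f., 9244.6 → 5 s.f.; limit is 3.
Rounded to 3 significant figures: 2.97 × 10^6.

2.97 × 10^6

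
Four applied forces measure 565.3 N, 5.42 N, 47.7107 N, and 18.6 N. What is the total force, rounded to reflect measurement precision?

565.3 N + 5.42 N + 47.7107 N + 18.6 N = 637.0307 N.
Addition/subtraction keeps the fewest decimal places: 565.3 → 1 decimal place, 5.42 → 2 decimal places, 47.7107 → 4 decimal places, 18.6 → 1 decimal place; limit is 1.
Rounded to 1 decimal place: 637.0 N.

637.0 N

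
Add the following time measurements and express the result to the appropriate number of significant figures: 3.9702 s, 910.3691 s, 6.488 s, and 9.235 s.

3.9702 s + 910.3691 s + 6.488 s + 9.235 s = 930.0623 s.
Addition/subtraction keeps the fewest decimal places: 3.9702 → 4 decimal places, 910.3691 → 4 decimal places, 6.488 → 3 decimal places, 9.235 → 3 decimal places; limit is 3.
Rounded to 3 decimal places: 9.30062 × 10^2 s.

9.30062 × 10^2 s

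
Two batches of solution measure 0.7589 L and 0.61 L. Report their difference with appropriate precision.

0.15 L

0.7589 L − 0.61 L = 0.1489 L.
Addition/subtraction keeps the fewest decimal places: 0.7589 → 4 decimal places, 0.61 → 2 decimal places; limit is 2.
Rounded to 2 decimal places: 0.15 L.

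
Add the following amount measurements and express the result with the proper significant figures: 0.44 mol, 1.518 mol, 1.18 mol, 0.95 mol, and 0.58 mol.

4.67 mol

0.44 mol + 1.518 mol + 1.18 mol + 0.95 mol + 0.58 mol = 4.668 mol.
Addition/subtraction keeps the fewest decimal places: 0.44 → 2 decimal places, 1.518 → 3 decimal places, 1.18 → 2 decimal places, 0.95 → 2 decimal places, 0.58 → 2 decimal places; limit is 2.
Rounded to 2 decimal places: 4.67 mol.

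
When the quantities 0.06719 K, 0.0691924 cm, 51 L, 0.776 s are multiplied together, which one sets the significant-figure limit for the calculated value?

0.06719 K → 4 s.f.; 0.0691924 cm → 6 s.f.; 51 L → 2 s.f.; 0.776 s → 3 s.f.
The fewest is 2 significant figures, from 51 L.

51 L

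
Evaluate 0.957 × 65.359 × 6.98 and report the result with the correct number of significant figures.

0.957 × 65.359 × 6.98 = 436.58896974
Multiplication/division keeps the fewest significant figures: 0.957 → 3 s.f., 65.359 → 5 s.f., 6.98 → 3 s.f.; limit is 3.
Rounded to 3 significant figures: 4.37 × 10^2.

4.37 × 10^2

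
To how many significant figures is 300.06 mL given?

300.06: zeros between nonzero digits are significant.

5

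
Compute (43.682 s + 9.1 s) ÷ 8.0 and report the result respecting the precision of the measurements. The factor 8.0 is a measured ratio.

43.682 s + 9.1 s = 52.782 s; the sum is limited to 1 decimal place (3 s.f.).
Carrying full precision, 52.782 ÷ 8.0 = 6.59775 s; 8.0 has 2 s.f., so the result keeps min(3, 2) = 2 s.f.
Rounded to 2 significant figures: 6.6 s.

6.6 s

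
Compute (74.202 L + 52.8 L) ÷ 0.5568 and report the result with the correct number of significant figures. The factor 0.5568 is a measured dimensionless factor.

74.202 L + 52.8 L = 127.002 L; the sum is limited to 1 decimal place (4 s.f.).
Carrying full precision, 127.002 ÷ 0.5568 = 228.092672414… L; 0.5568 has 4 s.f., so the result keeps min(4, 4) = 4 s.f.
Rounded to 4 significant figures: 228.1 L.

228.1 L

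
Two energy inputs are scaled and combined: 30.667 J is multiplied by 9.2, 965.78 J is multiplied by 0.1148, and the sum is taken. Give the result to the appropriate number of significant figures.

30.667 × 9.2 = 282.1364 → 2.8 × 10^2 J (2 s.f., last digit at the 10^1 place).
965.78 × 0.1148 = 110.871544 → 110.9 J (4 s.f., last digit at the 10^-1 place).
Sum: 393.007944 J; keep the coarser place, 10^1.
Result: 3.9 × 10^2 J.

3.9 × 10^2 J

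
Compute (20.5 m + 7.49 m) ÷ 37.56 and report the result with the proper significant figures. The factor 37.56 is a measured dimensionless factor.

20.5 m + 7.49 m = 27.99 m; the sum is limited to 1 decimal place (3 s.f.).
Carrying full precision, 27.99 ÷ 37.56 = 0.745207667732… m; 37.56 has 4 s.f., so the result keeps min(3, 4) = 3 s.f.
Rounded to 3 significant figures: 0.745 m.

0.745 m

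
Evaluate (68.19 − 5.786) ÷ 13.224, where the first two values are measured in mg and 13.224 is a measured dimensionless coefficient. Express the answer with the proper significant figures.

4.719 mg

68.19 mg − 5.786 mg = 62.404 mg; the difference is limited to 2 decimal places (4 s.f.).
Carrying full precision, 62.404 ÷ 13.224 = 4.71899576528… mg; 13.224 has 5 s.f., so the result keeps min(4, 5) = 4 s.f.
Rounded to 4 significant figures: 4.719 mg.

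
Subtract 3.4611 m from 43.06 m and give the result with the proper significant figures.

39.60 m

43.06 m − 3.4611 m = 39.5989 m.
Addition/subtraction keeps the fewest decimal places: 43.06 → 2 decimal places, 3.4611 → 4 decimal places; limit is 2.
Rounded to 2 decimal places: 39.60 m.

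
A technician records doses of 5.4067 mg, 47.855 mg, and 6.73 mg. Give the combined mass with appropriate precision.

5.4067 mg + 47.855 mg + 6.73 mg = 59.9917 mg.
Addition/subtraction keeps the fewest decimal places: 5.4067 → 4 decimal places, 47.855 → 3 decimal places, 6.73 → 2 decimal places; limit is 2.
Rounded to 2 decimal places: 59.99 mg.

59.99 mg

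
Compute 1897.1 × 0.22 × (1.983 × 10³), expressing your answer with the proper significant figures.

8.3 × 10⁵

1897.1 × 0.22 × (1.983 × 10³) = 827628.846
Multiplication/division keeps the fewest significant figures: 1897.1 → 5 s.f., 0.22 → 2 s.f., 1.983 × 10³ → 4 s.f.; limit is 2.
Rounded to 2 significant figures: 8.3 × 10⁵.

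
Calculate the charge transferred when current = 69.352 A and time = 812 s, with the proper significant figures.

charge transferred = 69.352 A × 812 s = 56313.824 C.
69.352 has 5 significant figures; 812 has 3.
Division/multiplication keeps the fewest: 3 significant figures.
Rounded: 5.63 × 10⁴ C.

5.63 × 10⁴ C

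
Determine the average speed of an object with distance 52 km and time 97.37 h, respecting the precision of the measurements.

5.3 × 10⁻¹ km/h

average speed = 52 km ÷ 97.37 h = 0.534045393858… km/h.
52 has 2 significant figures; 97.37 has 4.
Division/multiplication keeps the fewest: 2 significant figures.
Rounded: 5.3 × 10⁻¹ km/h.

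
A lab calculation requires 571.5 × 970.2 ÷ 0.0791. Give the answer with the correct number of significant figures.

7.01 × 10⁶

571.5 × 970.2 ÷ 0.0791 = 7009725.66372…
Multiplication/division keeps the fewest significant figures: 571.5 → 4 s.f., 970.2 → 4 s.f., 0.0791 → 3 s.f.; limit is 3.
Rounded to 3 significant figures: 7.01 × 10⁶.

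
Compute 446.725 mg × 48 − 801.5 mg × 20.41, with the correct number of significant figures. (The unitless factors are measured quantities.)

446.725 × 48 = 21442.8 → 2.1 × 10⁴ mg (2 s.f., last digit at the 10^3 place).
801.5 × 20.41 = 16358.615 → 1.636 × 10⁴ mg (4 s.f., last digit at the 10^1 place).
Difference: 5084.185 mg; keep the coarser place, 10^3.
Result: 5 × 10³ mg.

5 × 10³ mg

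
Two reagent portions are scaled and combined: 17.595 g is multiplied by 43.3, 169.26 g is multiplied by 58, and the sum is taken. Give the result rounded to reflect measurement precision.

17.595 × 43.3 = 761.8635 → 762 g (3 s.f., last digit at the 10^0 place).
169.26 × 58 = 9817.08 → 9.8 × 10³ g (2 s.f., last digit at the 10^2 place).
Sum: 10578.9435 g; keep the coarser place, 10^2.
Result: 1.06 × 10⁴ g.

1.06 × 10⁴ g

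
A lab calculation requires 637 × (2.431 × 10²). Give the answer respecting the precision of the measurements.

1.55 × 10⁵

637 × (2.431 × 10²) = 154854.7
Multiplication/division keeps the fewest significant figures: 637 → 3 s.f., 2.431 × 10² → 4 s.f.; limit is 3.
Rounded to 3 significant figures: 1.55 × 10⁵.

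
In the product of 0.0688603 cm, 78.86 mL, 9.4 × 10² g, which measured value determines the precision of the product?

0.0688603 cm → 6 s.f.; 78.86 mL → 4 s.f.; 9.4 × 10² g → 2 s.f.
The fewest is 2 significant figures, from 9.4 × 10² g.

9.4 × 10² g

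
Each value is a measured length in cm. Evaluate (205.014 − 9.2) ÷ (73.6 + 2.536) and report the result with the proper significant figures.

205.014 − 9.2 = 195.814, limited to 1 d.p. → 4 s.f.; 73.6 + 2.536 = 76.136, limited to 1 d.p. → 3 s.f.
Carrying full precision, 195.814 ÷ 76.136 = 2.57189765682…; keep min(4, 3) = 3 s.f.
Rounded to 3 significant figures: 2.57.

2.57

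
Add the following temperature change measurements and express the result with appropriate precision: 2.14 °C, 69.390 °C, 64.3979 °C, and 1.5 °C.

137.4 °C

2.14 °C + 69.390 °C + 64.3979 °C + 1.5 °C = 137.4279 °C.
Addition/subtraction keeps the fewest decimal places: 2.14 → 2 decimal places, 69.390 → 3 decimal places, 64.3979 → 4 decimal places, 1.5 → 1 decimal place; limit is 1.
Rounded to 1 decimal place: 137.4 °C.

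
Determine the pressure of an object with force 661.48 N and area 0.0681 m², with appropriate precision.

pressure = 661.48 N ÷ 0.0681 m² = 9713.36270191… Pa.
661.48 has 5 significant figures; 0.0681 has 3.
Division/multiplication keeps the fewest: 3 significant figures.
Rounded: 9.71 × 10³ Pa.

9.71 × 10³ Pa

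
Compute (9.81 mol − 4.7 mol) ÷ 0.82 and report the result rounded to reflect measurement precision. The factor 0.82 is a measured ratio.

6.2 mol

9.81 mol − 4.7 mol = 5.11 mol; the difference is limited to 1 decimal place (2 s.f.).
Carrying full precision, 5.11 ÷ 0.82 = 6.23170731707… mol; 0.82 has 2 s.f., so the result keeps min(2, 2) = 2 s.f.
Rounded to 2 significant figures: 6.2 mol.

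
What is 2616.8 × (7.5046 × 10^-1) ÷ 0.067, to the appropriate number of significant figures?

2616.8 × (7.5046 × 10^-1) ÷ 0.067 = 29310.503403…
Multiplication/division keeps the fewest significant figures: 2616.8 → 5 s.f., 7.5046 × 10^-1 → 5 s.f., 0.067 → 2 s.f.; limit is 2.
Rounded to 2 significant figures: 2.9 × 10^4.

2.9 × 10^4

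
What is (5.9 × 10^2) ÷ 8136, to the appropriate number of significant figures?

(5.9 × 10^2) ÷ 8136 = 0.072517207473…
Multiplication/division keeps the fewest significant figures: 5.9 × 10^2 → 2 s.f., 8136 → 4 s.f.; limit is 2.
Rounded to 2 significant figures: 0.073.

0.073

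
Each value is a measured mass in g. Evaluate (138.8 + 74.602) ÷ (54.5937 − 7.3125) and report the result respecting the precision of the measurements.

4.513

138.8 + 74.602 = 213.402, limited to 1 d.p. → 4 s.f.; 54.5937 − 7.3125 = 47.2812, limited to 4 d.p. → 6 s.f.
Carrying full precision, 213.402 ÷ 47.2812 = 4.51346412528…; keep min(4, 6) = 4 s.f.
Rounded to 4 significant figures: 4.513.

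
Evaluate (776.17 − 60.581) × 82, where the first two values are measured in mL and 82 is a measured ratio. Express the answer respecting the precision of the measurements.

5.9 × 10⁴ mL

776.17 mL − 60.581 mL = 715.589 mL; the difference is limited to 2 decimal places (5 s.f.).
Carrying full precision, 715.589 × 82 = 58678.298 mL; 82 has 2 s.f., so the result keeps min(5, 2) = 2 s.f.
Rounded to 2 significant figures: 5.9 × 10⁴ mL.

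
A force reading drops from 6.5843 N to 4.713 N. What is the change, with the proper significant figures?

6.5843 N − 4.713 N = 1.8713 N.
Addition/subtraction keeps the fewest decimal places: 6.5843 → 4 decimal places, 4.713 → 3 decimal places; limit is 3.
Rounded to 3 decimal places: 1.871 N.

1.871 N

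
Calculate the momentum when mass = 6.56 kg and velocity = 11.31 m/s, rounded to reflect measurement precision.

momentum = 6.56 kg × 11.31 m/s = 74.1936 kg·m/s.
6.56 has 3 significant figures; 11.31 has 4.
Division/multiplication keeps the fewest: 3 significant figures.
Rounded: 74.2 kg·m/s.

74.2 kg·m/s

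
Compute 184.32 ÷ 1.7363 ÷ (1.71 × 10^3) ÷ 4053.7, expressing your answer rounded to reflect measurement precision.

1.53 × 10^-5

184.32 ÷ 1.7363 ÷ (1.71 × 10^3) ÷ 4053.7 = 0.0000153143998175…
Multiplication/division keeps the fewest significant figures: 184.32 → 5 s.f., 1.7363 → 5 s.f., 1.71 × 10^3 → 3 s.f., 4053.7 → 5 s.f.; limit is 3.
Rounded to 3 significant figures: 1.53 × 10^-5.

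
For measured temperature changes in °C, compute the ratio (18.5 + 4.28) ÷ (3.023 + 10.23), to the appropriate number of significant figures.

1.72

18.5 + 4.28 = 22.78, limited to 1 d.p. → 3 s.f.; 3.023 + 10.23 = 13.253, limited to 2 d.p. → 4 s.f.
Carrying full precision, 22.78 ÷ 13.253 = 1.71885610805…; keep min(3, 4) = 3 s.f.
Rounded to 3 significant figures: 1.72.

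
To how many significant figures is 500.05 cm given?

5

500.05: zeros between nonzero digits are significant.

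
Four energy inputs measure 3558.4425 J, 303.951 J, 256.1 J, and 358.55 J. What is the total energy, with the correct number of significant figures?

4477.0 J

3558.4425 J + 303.951 J + 256.1 J + 358.55 J = 4477.0435 J.
Addition/subtraction keeps the fewest decimal places: 3558.4425 → 4 decimal places, 303.951 → 3 decimal places, 256.1 → 1 decimal place, 358.55 → 2 decimal places; limit is 1.
Rounded to 1 decimal place: 4477.0 J.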